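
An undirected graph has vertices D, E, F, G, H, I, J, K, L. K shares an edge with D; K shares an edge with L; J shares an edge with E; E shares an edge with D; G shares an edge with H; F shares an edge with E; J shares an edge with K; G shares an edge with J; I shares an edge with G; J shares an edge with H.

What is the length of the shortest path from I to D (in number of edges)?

4

Distance 0: I.
Distance 1: G.
Distance 2: H, J.
Distance 3: E, K.
Distance 4: D, F, L — contains D.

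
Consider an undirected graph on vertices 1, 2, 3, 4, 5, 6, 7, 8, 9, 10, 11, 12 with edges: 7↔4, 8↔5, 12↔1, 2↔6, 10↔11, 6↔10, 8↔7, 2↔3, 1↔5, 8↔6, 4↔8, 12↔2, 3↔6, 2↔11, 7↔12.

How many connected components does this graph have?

2

From 1: component {1, 2, 3, 4, 5, 6, 7, 8, 10, 11, 12}.
From 9: component {9}.
That's 2 components.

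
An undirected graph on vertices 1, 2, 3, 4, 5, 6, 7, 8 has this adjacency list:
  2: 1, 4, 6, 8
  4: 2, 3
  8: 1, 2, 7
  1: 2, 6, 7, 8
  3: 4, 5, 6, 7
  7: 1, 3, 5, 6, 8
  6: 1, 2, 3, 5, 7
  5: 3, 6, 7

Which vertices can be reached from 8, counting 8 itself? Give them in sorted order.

1, 2, 3, 4, 5, 6, 7, 8

Start at 8.
Its neighbours: 1, 2, 7.
Then their neighbours: 3, 4, 5, 6.
Every vertex is now reached.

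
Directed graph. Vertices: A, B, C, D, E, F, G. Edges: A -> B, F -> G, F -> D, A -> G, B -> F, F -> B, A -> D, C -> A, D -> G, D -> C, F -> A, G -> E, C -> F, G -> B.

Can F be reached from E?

No

E has no outgoing edges, so nothing is reachable from it.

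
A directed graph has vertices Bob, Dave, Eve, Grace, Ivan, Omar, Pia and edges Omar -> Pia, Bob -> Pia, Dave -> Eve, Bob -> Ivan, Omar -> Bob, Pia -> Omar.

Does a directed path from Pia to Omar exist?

Explore from Pia.
Distance 1: reach Omar.
Found Omar.

Yes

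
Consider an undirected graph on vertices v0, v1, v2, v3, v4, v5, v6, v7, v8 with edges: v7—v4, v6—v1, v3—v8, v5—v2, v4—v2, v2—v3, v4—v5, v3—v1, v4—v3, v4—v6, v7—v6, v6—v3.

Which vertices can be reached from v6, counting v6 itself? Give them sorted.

v1, v2, v3, v4, v5, v6, v7, v8

Start at v6.
Its neighbours: v1, v3, v4, v7.
Then their neighbours: v2, v5, v8.
Nothing further is reachable.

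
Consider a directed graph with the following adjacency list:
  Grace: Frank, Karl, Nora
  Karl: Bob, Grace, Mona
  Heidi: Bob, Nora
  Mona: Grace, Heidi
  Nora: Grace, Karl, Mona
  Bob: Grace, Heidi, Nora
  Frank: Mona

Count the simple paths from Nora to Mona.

6

Nora→Grace→Frank→Mona
Nora→Grace→Karl→Mona
Nora→Karl→Bob→Grace→Frank→Mona
Nora→Karl→Grace→Frank→Mona
Nora→Karl→Mona
Nora→Mona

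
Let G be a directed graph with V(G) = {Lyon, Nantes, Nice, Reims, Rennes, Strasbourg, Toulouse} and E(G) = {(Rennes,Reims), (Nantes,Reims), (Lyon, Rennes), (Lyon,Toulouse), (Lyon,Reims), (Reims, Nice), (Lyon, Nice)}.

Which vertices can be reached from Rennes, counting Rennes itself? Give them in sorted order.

Start at Rennes.
Its neighbours: Reims.
Then their neighbours: Nice.
Nothing further is reachable.

Nice, Reims, Rennes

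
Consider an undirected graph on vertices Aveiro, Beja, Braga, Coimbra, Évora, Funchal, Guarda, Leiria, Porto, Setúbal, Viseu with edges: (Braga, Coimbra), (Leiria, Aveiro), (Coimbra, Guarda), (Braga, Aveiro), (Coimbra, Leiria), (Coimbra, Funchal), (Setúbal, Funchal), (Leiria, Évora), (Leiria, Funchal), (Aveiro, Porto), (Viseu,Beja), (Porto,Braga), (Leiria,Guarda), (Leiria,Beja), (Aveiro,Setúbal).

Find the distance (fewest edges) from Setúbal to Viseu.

4

Distance 0: Setúbal.
Distance 1: Aveiro, Funchal.
Distance 2: Braga, Coimbra, Leiria, Porto.
Distance 3: Beja, Évora, Guarda.
Distance 4: Viseu — contains Viseu.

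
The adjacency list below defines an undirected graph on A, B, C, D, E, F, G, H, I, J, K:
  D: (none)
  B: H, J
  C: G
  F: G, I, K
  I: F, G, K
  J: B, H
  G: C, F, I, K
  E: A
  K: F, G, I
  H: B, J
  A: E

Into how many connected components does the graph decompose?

4

From A: component {A, E}.
From B: component {B, H, J}.
From C: component {C, F, G, I, K}.
From D: component {D}.
That's 4 components.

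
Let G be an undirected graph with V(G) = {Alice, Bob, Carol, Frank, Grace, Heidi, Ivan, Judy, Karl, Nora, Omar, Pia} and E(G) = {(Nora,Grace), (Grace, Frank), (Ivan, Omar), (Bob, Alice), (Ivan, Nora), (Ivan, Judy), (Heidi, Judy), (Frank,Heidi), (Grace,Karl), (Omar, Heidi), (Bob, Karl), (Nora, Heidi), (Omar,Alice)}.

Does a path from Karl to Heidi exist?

Explore from Karl.
Distance 1: reach Bob, Grace.
Distance 2: reach Alice, Frank, Nora.
Distance 3: reach Heidi, Ivan, Omar.
Found Heidi.

Yes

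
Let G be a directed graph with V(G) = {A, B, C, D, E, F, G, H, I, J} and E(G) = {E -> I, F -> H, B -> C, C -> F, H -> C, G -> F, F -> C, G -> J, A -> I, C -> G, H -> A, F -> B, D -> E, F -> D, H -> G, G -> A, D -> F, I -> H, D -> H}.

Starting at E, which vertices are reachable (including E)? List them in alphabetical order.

Start at E.
Its neighbours: I.
Then their neighbours: H.
Then next layer: A, C, G.
Then next layer: F, J.
Then next layer: B, D.
Every vertex is now reached.

A, B, C, D, E, F, G, H, I, J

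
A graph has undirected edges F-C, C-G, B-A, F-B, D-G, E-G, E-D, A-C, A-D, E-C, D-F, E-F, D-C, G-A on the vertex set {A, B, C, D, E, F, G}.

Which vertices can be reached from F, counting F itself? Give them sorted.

Start at F.
Its neighbours: B, C, D, E.
Then their neighbours: A, G.
Every vertex is now reached.

A, B, C, D, E, F, G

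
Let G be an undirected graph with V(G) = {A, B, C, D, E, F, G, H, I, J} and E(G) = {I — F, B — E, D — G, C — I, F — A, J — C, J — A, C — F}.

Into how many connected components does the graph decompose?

4

From A: component {A, C, F, I, J}.
From B: component {B, E}.
From D: component {D, G}.
From H: component {H}.
That's 4 components.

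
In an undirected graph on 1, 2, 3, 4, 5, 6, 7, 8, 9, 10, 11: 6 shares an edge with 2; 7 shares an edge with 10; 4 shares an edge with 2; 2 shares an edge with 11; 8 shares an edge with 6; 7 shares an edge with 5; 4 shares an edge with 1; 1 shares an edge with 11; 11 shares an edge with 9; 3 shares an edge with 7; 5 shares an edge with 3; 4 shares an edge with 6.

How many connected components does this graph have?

From 1: component {1, 2, 4, 6, 8, 9, 11}.
From 3: component {3, 5, 7, 10}.
That's 2 components.

2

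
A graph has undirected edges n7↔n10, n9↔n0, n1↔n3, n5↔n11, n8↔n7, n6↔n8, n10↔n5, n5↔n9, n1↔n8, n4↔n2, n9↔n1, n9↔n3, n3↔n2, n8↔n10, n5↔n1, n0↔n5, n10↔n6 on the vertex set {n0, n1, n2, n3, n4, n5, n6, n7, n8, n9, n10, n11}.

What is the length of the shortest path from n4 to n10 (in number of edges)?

Distance 0: n4.
Distance 1: n2.
Distance 2: n3.
Distance 3: n1, n9.
Distance 4: n0, n5, n8.
Distance 5: n6, n7, n10, n11 — contains n10.

5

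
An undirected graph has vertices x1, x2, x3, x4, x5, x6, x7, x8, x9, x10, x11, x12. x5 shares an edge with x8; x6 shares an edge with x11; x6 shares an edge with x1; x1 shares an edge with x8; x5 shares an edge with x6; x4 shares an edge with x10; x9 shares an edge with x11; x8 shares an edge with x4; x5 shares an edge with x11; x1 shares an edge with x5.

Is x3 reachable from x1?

Explore from x1.
Distance 1: reach x5, x6, x8.
Distance 2: reach x4, x11.
Distance 3: reach x9, x10.
The search is exhausted without reaching x3; it lies in a different component.

No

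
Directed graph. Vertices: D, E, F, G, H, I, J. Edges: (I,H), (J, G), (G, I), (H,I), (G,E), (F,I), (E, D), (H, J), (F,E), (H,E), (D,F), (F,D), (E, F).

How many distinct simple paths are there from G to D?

4

G→E→D
G→E→F→D
G→I→H→E→D
G→I→H→E→F→D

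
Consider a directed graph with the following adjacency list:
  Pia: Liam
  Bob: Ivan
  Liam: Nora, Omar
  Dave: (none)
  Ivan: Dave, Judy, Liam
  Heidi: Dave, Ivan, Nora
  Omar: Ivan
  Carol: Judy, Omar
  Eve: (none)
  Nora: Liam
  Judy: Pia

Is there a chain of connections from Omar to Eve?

No

Explore from Omar.
Distance 1: reach Ivan.
Distance 2: reach Dave, Judy, Liam.
Distance 3: reach Nora, Pia.
The search from Omar is exhausted; no directed path reaches Eve.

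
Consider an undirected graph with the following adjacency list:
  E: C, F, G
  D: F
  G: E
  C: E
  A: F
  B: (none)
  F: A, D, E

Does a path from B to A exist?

B has no edges, so nothing is reachable from it.

No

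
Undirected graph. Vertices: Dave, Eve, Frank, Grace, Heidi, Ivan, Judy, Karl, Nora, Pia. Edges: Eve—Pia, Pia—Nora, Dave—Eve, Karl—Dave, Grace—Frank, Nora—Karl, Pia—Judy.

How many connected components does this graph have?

4

From Dave: component {Dave, Eve, Judy, Karl, Nora, Pia}.
From Frank: component {Frank, Grace}.
From Heidi: component {Heidi}.
From Ivan: component {Ivan}.
That's 4 components.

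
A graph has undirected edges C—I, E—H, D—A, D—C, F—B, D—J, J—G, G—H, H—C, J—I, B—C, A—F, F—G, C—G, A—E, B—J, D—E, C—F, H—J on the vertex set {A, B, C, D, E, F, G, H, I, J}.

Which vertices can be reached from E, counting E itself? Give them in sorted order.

Start at E.
Its neighbours: A, D, H.
Then their neighbours: C, F, G, J.
Then next layer: B, I.
Every vertex is now reached.

A, B, C, D, E, F, G, H, I, J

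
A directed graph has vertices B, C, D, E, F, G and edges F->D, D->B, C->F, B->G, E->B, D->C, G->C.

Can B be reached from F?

Yes

Explore from F.
Distance 1: reach D.
Distance 2: reach B, C.
Found B.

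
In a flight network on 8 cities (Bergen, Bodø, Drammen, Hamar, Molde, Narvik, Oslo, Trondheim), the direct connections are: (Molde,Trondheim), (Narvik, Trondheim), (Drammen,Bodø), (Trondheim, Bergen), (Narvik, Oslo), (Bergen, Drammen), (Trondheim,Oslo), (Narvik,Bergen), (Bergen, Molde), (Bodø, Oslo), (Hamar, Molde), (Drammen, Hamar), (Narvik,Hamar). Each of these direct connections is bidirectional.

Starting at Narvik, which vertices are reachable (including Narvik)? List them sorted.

Start at Narvik.
Its neighbours: Bergen, Hamar, Oslo, Trondheim.
Then their neighbours: Bodø, Drammen, Molde.
Every vertex is now reached.

Bergen, Bodø, Drammen, Hamar, Molde, Narvik, Oslo, Trondheim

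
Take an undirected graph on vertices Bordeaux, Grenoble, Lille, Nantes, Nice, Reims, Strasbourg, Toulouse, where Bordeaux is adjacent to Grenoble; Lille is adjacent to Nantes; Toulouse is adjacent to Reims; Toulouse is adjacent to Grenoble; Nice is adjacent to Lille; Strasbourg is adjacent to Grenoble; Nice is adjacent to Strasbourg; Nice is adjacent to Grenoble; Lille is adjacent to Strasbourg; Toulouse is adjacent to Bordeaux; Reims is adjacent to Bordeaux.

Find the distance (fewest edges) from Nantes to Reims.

5

Distance 0: Nantes.
Distance 1: Lille.
Distance 2: Nice, Strasbourg.
Distance 3: Grenoble.
Distance 4: Bordeaux, Toulouse.
Distance 5: Reims — contains Reims.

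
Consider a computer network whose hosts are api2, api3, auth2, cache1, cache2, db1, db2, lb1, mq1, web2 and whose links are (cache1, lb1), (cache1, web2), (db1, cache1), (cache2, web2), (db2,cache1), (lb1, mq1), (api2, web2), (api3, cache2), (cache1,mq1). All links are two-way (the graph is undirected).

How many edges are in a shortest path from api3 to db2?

Distance 0: api3.
Distance 1: cache2.
Distance 2: web2.
Distance 3: api2, cache1.
Distance 4: db1, db2, lb1, mq1 — contains db2.

4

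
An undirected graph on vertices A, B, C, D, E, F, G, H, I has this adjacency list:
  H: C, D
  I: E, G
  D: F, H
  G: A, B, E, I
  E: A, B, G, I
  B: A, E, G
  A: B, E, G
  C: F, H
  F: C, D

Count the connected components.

2

From A: component {A, B, E, G, I}.
From C: component {C, D, F, H}.
That's 2 components.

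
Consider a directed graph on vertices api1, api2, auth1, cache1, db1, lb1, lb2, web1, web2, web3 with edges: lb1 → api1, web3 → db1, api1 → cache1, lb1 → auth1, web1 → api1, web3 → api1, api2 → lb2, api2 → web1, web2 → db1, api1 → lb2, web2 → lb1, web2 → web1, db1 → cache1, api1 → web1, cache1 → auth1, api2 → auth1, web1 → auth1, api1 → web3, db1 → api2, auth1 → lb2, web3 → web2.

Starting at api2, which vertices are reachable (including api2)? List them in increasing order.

Start at api2.
Its neighbours: auth1, lb2, web1.
Then their neighbours: api1.
Then next layer: cache1, web3.
Then next layer: db1, web2.
Then next layer: lb1.
Every vertex is now reached.

api1, api2, auth1, cache1, db1, lb1, lb2, web1, web2, web3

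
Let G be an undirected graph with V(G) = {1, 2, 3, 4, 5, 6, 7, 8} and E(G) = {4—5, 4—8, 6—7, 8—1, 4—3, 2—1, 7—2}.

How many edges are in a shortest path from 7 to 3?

5

Distance 0: 7.
Distance 1: 2, 6.
Distance 2: 1.
Distance 3: 8.
Distance 4: 4.
Distance 5: 3, 5 — contains 3.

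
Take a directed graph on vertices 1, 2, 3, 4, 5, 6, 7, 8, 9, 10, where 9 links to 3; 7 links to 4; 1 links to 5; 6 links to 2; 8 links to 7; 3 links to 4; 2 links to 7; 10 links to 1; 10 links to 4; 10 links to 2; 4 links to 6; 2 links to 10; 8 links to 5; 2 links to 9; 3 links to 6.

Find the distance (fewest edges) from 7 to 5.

6

Distance 0: 7.
Distance 1: 4.
Distance 2: 6.
Distance 3: 2.
Distance 4: 9, 10.
Distance 5: 1, 3.
Distance 6: 5 — contains 5.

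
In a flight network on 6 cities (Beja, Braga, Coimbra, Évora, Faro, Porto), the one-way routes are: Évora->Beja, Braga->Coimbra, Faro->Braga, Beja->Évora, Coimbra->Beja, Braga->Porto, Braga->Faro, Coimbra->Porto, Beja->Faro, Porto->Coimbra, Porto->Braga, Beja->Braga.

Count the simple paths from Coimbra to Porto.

3

Coimbra→Beja→Braga→Porto
Coimbra→Beja→Faro→Braga→Porto
Coimbra→Porto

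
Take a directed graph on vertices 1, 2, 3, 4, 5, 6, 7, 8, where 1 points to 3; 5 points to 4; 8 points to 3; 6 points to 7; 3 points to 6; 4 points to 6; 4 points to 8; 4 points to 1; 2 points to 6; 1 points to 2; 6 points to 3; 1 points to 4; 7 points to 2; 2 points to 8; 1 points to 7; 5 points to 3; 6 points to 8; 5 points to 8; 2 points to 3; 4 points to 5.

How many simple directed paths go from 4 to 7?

4→1→2→3→6→7
4→1→2→6→7
4→1→2→8→3→6→7
4→1→3→6→7
4→1→7
4→5→3→6→7
4→5→8→3→6→7
4→6→7
4→8→3→6→7

9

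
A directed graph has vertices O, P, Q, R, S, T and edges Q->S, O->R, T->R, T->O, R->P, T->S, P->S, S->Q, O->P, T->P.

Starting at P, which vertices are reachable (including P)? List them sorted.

Start at P.
Its neighbours: S.
Then their neighbours: Q.
Nothing further is reachable.

P, Q, S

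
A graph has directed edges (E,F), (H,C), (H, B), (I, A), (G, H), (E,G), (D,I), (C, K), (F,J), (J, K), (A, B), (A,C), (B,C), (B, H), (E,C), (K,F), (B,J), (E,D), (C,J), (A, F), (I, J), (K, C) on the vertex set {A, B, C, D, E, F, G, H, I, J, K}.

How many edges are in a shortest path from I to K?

Distance 0: I.
Distance 1: A, J.
Distance 2: B, C, F, K — contains K.

2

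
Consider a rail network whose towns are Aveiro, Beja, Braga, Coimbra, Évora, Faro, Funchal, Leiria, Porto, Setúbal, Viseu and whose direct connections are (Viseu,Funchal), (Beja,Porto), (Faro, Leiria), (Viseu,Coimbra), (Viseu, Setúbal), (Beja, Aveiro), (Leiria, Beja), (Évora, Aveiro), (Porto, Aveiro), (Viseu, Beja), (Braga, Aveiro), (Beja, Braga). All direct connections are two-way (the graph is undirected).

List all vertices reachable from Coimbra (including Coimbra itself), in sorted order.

Aveiro, Beja, Braga, Coimbra, Évora, Faro, Funchal, Leiria, Porto, Setúbal, Viseu

Start at Coimbra.
Its neighbours: Viseu.
Then their neighbours: Beja, Funchal, Setúbal.
Then next layer: Aveiro, Braga, Leiria, Porto.
Then next layer: Évora, Faro.
Every vertex is now reached.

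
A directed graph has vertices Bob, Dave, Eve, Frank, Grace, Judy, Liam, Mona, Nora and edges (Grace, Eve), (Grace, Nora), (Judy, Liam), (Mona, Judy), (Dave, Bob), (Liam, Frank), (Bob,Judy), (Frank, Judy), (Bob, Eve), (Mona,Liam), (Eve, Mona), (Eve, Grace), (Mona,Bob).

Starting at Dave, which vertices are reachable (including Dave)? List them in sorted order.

Bob, Dave, Eve, Frank, Grace, Judy, Liam, Mona, Nora

Start at Dave.
Its neighbours: Bob.
Then their neighbours: Eve, Judy.
Then next layer: Grace, Liam, Mona.
Then next layer: Frank, Nora.
Every vertex is now reached.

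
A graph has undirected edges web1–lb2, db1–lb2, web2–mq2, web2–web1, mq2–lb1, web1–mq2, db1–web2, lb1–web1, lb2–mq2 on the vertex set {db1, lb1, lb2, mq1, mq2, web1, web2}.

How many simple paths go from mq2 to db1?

mq2–lb1–web1–lb2–db1
mq2–lb1–web1–web2–db1
mq2–lb2–db1
mq2–lb2–web1–web2–db1
mq2–web1–lb2–db1
mq2–web1–web2–db1
mq2–web2–db1
mq2–web2–web1–lb2–db1

8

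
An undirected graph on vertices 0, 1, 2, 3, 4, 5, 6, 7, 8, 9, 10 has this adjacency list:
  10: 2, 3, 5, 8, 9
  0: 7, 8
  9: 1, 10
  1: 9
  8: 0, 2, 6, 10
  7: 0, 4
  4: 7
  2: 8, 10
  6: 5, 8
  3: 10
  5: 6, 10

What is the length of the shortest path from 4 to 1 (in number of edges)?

6

Distance 0: 4.
Distance 1: 7.
Distance 2: 0.
Distance 3: 8.
Distance 4: 2, 6, 10.
Distance 5: 3, 5, 9.
Distance 6: 1 — contains 1.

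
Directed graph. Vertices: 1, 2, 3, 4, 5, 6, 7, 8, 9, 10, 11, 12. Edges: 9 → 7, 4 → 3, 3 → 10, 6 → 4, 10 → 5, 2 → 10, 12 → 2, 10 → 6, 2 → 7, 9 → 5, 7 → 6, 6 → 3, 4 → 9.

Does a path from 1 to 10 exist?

1 has no outgoing edges, so nothing is reachable from it.

No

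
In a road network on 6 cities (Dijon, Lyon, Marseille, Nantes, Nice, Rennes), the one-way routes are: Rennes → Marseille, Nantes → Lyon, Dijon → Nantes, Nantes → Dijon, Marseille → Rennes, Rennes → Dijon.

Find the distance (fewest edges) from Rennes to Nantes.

2

Distance 0: Rennes.
Distance 1: Dijon, Marseille.
Distance 2: Nantes — contains Nantes.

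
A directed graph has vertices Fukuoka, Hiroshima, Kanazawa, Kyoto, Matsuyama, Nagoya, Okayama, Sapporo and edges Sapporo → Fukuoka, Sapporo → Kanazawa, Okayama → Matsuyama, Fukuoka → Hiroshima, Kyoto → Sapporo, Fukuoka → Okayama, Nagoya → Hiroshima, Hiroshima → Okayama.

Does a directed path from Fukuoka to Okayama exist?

Yes

Explore from Fukuoka.
Distance 1: reach Hiroshima, Okayama.
Found Okayama.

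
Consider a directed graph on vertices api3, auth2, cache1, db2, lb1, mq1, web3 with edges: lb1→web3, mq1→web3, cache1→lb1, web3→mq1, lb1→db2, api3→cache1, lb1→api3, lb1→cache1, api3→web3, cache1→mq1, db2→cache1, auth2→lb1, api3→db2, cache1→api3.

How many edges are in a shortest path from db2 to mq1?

2

Distance 0: db2.
Distance 1: cache1.
Distance 2: api3, lb1, mq1 — contains mq1.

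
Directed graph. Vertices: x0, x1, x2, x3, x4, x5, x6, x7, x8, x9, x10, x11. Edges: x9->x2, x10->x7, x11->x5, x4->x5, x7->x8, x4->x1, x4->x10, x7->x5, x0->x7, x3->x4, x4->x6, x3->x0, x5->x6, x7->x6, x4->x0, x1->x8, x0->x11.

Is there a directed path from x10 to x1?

No

Explore from x10.
Distance 1: reach x7.
Distance 2: reach x5, x6, x8.
The search from x10 is exhausted; no directed path reaches x1.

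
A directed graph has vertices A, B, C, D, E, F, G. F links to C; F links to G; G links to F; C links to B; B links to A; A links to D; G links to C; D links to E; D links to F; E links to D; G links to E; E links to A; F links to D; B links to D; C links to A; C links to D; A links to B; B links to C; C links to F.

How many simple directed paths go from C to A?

C→A
C→B→A
C→B→D→E→A
C→B→D→F→G→E→A
C→D→E→A
C→D→F→G→E→A
C→F→D→E→A
C→F→G→E→A

8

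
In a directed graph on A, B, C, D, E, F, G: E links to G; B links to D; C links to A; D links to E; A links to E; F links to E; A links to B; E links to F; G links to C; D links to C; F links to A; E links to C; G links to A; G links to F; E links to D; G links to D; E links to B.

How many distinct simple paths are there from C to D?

4

C→A→B→D
C→A→E→B→D
C→A→E→D
C→A→E→G→D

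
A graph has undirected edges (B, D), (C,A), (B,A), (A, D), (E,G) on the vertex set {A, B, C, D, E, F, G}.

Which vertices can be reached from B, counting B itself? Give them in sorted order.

Start at B.
Its neighbours: A, D.
Then their neighbours: C.
Nothing further is reachable.

A, B, C, D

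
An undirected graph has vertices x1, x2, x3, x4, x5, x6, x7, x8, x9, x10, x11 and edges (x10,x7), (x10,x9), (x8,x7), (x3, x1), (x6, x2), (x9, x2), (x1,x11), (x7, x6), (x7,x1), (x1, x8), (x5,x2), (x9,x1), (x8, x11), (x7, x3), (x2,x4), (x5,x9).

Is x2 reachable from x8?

Yes

Explore from x8.
Distance 1: reach x1, x7, x11.
Distance 2: reach x3, x6, x9, x10.
Distance 3: reach x2, x5.
Found x2.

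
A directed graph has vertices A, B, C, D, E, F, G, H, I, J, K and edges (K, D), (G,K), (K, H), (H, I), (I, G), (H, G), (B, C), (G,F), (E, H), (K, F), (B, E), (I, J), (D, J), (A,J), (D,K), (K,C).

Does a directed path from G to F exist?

Yes

Explore from G.
Distance 1: reach F, K.
Found F.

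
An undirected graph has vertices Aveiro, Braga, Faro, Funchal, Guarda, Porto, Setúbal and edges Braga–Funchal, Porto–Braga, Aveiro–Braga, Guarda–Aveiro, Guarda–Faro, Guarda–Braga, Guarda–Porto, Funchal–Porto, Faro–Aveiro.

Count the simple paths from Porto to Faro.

Porto–Braga–Aveiro–Faro
Porto–Braga–Aveiro–Guarda–Faro
Porto–Braga–Guarda–Aveiro–Faro
Porto–Braga–Guarda–Faro
Porto–Funchal–Braga–Aveiro–Faro
Porto–Funchal–Braga–Aveiro–Guarda–Faro
Porto–Funchal–Braga–Guarda–Aveiro–Faro
Porto–Funchal–Braga–Guarda–Faro
Porto–Guarda–Aveiro–Faro
Porto–Guarda–Braga–Aveiro–Faro
Porto–Guarda–Faro

11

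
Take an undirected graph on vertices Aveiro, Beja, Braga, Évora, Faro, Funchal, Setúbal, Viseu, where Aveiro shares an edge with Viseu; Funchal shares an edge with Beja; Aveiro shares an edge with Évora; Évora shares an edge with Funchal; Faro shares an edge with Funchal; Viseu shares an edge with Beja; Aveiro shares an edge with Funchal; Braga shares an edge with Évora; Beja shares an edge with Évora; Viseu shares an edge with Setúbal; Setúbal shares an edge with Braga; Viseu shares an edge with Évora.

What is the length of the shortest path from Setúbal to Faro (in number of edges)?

Distance 0: Setúbal.
Distance 1: Braga, Viseu.
Distance 2: Aveiro, Beja, Évora.
Distance 3: Funchal.
Distance 4: Faro — contains Faro.

4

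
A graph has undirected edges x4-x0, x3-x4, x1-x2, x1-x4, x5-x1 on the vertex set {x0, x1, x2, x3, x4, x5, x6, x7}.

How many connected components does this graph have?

3

From x0: component {x0, x1, x2, x3, x4, x5}.
From x6: component {x6}.
From x7: component {x7}.
That's 3 components.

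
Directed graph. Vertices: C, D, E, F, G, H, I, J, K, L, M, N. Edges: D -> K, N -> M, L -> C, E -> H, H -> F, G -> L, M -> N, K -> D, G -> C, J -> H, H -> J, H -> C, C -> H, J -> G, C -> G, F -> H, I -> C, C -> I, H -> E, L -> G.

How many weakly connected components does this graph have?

From C: component {C, E, F, G, H, I, J, L}.
From D: component {D, K}.
From M: component {M, N}.
That's 3 components.

3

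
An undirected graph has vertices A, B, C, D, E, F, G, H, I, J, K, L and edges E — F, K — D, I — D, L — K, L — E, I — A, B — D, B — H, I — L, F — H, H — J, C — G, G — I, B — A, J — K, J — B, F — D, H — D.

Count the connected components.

1

From A: component {A, B, C, D, E, F, G, H, I, J, K, L}.
That's 1 component.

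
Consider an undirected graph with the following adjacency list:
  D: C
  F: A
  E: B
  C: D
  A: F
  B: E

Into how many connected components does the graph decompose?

3

From A: component {A, F}.
From B: component {B, E}.
From C: component {C, D}.
That's 3 components.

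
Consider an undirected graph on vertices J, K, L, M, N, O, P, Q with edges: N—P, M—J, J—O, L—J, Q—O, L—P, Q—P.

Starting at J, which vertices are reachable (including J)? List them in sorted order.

Start at J.
Its neighbours: L, M, O.
Then their neighbours: P, Q.
Then next layer: N.
Nothing further is reachable.

J, L, M, N, O, P, Q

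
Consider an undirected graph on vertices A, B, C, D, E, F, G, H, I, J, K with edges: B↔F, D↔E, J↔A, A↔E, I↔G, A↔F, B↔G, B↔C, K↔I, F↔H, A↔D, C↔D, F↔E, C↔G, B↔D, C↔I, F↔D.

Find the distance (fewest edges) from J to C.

3

Distance 0: J.
Distance 1: A.
Distance 2: D, E, F.
Distance 3: B, C, H — contains C.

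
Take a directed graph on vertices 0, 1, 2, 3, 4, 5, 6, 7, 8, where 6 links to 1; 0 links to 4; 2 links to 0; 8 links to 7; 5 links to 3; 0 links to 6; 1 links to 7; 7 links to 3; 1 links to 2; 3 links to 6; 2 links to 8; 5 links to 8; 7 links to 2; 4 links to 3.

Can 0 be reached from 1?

Explore from 1.
Distance 1: reach 2, 7.
Distance 2: reach 0, 3, 8.
Found 0.

Yes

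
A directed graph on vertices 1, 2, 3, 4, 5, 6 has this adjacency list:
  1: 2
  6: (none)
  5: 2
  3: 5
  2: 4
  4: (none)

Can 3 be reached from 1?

Explore from 1.
Distance 1: reach 2.
Distance 2: reach 4.
The search from 1 is exhausted; no directed path reaches 3.

No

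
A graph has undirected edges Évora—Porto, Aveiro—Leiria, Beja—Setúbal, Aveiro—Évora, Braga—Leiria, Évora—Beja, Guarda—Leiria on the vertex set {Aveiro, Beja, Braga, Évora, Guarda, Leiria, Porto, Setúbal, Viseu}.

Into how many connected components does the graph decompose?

2

From Aveiro: component {Aveiro, Beja, Braga, Évora, Guarda, Leiria, Porto, Setúbal}.
From Viseu: component {Viseu}.
That's 2 components.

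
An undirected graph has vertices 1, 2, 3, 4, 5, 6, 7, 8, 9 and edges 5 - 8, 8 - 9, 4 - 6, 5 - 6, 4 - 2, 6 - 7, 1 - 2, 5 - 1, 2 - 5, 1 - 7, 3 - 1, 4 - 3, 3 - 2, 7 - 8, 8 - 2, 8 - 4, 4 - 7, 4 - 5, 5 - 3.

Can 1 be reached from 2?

Yes

Explore from 2.
Distance 1: reach 1, 3, 4, 5, 8.
Found 1.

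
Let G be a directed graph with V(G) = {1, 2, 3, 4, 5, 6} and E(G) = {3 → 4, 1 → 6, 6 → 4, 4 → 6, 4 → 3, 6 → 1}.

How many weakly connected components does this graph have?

From 1: component {1, 3, 4, 6}.
From 2: component {2}.
From 5: component {5}.
That's 3 components.

3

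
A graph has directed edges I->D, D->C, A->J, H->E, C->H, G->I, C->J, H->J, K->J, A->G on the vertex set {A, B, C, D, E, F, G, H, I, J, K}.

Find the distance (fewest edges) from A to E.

6

Distance 0: A.
Distance 1: G, J.
Distance 2: I.
Distance 3: D.
Distance 4: C.
Distance 5: H.
Distance 6: E — contains E.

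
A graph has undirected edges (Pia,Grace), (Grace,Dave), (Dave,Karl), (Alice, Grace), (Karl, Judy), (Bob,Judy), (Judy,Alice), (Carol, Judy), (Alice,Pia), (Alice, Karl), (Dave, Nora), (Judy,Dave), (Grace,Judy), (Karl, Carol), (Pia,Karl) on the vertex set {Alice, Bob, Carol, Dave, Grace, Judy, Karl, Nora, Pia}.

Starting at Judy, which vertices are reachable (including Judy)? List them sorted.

Alice, Bob, Carol, Dave, Grace, Judy, Karl, Nora, Pia

Start at Judy.
Its neighbours: Alice, Bob, Carol, Dave, Grace, Karl.
Then their neighbours: Nora, Pia.
Every vertex is now reached.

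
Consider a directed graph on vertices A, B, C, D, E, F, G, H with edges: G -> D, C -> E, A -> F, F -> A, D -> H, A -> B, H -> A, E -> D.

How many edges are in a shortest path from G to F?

4

Distance 0: G.
Distance 1: D.
Distance 2: H.
Distance 3: A.
Distance 4: B, F — contains F.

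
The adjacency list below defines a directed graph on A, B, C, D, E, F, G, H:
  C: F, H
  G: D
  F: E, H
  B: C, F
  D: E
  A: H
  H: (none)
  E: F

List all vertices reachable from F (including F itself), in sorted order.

E, F, H

Start at F.
Its neighbours: E, H.
Nothing further is reachable.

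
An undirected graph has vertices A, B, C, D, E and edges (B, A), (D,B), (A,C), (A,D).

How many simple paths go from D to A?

D–A
D–B–A

2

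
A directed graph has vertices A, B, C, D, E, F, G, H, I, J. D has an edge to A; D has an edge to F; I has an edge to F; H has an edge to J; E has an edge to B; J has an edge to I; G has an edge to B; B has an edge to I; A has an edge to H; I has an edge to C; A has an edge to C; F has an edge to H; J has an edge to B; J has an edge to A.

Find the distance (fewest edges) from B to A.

Distance 0: B.
Distance 1: I.
Distance 2: C, F.
Distance 3: H.
Distance 4: J.
Distance 5: A — contains A.

5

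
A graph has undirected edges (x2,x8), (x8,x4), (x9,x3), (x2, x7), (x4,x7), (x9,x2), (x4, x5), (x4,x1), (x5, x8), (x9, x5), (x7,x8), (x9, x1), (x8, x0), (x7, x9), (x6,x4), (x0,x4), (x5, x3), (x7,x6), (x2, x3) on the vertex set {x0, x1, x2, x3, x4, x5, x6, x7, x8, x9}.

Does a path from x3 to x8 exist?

Yes

Explore from x3.
Distance 1: reach x2, x5, x9.
Distance 2: reach x1, x4, x7, x8.
Found x8.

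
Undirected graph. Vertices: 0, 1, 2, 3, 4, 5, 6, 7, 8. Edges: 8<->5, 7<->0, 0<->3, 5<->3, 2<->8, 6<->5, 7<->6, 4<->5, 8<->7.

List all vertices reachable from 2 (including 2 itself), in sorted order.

Start at 2.
Its neighbours: 8.
Then their neighbours: 5, 7.
Then next layer: 0, 3, 4, 6.
Nothing further is reachable.

0, 2, 3, 4, 5, 6, 7, 8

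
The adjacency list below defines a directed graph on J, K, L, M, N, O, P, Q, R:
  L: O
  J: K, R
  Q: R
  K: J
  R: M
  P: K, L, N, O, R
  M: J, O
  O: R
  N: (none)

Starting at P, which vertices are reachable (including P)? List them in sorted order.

Start at P.
Its neighbours: K, L, N, O, R.
Then their neighbours: J, M.
Nothing further is reachable.

J, K, L, M, N, O, P, R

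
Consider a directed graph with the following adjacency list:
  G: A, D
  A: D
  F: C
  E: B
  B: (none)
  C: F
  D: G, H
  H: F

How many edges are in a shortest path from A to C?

Distance 0: A.
Distance 1: D.
Distance 2: G, H.
Distance 3: F.
Distance 4: C — contains C.

4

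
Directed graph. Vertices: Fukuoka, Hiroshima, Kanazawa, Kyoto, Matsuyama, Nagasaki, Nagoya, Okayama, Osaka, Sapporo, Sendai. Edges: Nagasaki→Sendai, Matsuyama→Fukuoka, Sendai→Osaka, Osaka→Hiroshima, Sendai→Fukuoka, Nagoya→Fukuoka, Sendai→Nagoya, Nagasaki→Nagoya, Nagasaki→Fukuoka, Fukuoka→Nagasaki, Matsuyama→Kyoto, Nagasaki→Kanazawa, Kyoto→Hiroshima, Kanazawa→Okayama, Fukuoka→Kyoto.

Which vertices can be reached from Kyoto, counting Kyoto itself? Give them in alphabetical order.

Hiroshima, Kyoto

Start at Kyoto.
Its neighbours: Hiroshima.
Nothing further is reachable.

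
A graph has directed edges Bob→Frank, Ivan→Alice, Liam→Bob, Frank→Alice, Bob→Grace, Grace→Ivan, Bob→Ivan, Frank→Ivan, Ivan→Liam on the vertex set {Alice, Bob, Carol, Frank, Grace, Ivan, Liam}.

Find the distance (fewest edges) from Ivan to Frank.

3

Distance 0: Ivan.
Distance 1: Alice, Liam.
Distance 2: Bob.
Distance 3: Frank, Grace — contains Frank.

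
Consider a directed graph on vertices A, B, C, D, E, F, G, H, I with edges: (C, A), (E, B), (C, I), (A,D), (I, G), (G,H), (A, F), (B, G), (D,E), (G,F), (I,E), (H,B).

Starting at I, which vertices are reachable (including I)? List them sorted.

Start at I.
Its neighbours: E, G.
Then their neighbours: B, F, H.
Nothing further is reachable.

B, E, F, G, H, I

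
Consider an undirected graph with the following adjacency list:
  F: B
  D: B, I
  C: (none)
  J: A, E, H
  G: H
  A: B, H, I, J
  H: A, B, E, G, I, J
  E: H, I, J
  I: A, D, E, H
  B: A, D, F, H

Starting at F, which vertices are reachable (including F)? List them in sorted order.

Start at F.
Its neighbours: B.
Then their neighbours: A, D, H.
Then next layer: E, G, I, J.
Nothing further is reachable.

A, B, D, E, F, G, H, I, J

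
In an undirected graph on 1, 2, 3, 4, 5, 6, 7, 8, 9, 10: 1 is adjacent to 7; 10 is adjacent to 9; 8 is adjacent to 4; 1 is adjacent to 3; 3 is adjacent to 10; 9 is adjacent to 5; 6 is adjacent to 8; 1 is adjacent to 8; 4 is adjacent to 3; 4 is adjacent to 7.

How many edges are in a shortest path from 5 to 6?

Distance 0: 5.
Distance 1: 9.
Distance 2: 10.
Distance 3: 3.
Distance 4: 1, 4.
Distance 5: 7, 8.
Distance 6: 6 — contains 6.

6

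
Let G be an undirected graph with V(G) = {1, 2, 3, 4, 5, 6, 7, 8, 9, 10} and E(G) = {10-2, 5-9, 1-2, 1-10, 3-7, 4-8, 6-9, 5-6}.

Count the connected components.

4

From 1: component {1, 2, 10}.
From 3: component {3, 7}.
From 4: component {4, 8}.
From 5: component {5, 6, 9}.
That's 4 components.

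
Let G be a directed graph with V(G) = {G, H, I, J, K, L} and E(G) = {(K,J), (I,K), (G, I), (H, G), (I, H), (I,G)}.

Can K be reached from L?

L has no outgoing edges, so nothing is reachable from it.

No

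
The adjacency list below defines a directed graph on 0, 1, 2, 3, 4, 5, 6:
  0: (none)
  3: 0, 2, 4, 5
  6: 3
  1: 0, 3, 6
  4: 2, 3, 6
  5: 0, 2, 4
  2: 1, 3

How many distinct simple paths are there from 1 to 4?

4

1→3→4
1→3→5→4
1→6→3→4
1→6→3→5→4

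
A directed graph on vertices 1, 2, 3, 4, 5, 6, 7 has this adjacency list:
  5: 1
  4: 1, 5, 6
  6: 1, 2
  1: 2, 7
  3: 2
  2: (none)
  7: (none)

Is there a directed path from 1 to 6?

Explore from 1.
Distance 1: reach 2, 7.
The search from 1 is exhausted; no directed path reaches 6.

No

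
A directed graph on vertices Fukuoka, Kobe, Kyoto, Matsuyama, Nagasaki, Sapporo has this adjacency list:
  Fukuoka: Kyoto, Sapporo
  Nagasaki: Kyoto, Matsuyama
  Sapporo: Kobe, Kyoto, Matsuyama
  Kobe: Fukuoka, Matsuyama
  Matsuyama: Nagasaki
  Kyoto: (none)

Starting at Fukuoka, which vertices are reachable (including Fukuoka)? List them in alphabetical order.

Fukuoka, Kobe, Kyoto, Matsuyama, Nagasaki, Sapporo

Start at Fukuoka.
Its neighbours: Kyoto, Sapporo.
Then their neighbours: Kobe, Matsuyama.
Then next layer: Nagasaki.
Every vertex is now reached.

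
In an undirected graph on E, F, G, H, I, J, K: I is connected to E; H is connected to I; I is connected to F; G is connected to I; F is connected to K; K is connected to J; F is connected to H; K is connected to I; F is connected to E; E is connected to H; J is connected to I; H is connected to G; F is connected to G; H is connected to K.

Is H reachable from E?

Explore from E.
Distance 1: reach F, H, I.
Found H.

Yes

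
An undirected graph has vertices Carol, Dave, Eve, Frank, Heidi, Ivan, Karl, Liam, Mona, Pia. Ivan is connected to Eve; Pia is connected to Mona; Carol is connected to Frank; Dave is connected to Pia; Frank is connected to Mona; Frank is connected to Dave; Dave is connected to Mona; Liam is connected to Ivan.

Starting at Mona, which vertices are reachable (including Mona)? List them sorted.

Carol, Dave, Frank, Mona, Pia

Start at Mona.
Its neighbours: Dave, Frank, Pia.
Then their neighbours: Carol.
Nothing further is reachable.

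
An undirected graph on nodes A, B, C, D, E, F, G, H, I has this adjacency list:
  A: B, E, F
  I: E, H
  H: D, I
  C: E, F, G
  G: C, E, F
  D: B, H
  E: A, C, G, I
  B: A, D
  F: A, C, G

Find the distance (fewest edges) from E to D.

Distance 0: E.
Distance 1: A, C, G, I.
Distance 2: B, F, H.
Distance 3: D — contains D.

3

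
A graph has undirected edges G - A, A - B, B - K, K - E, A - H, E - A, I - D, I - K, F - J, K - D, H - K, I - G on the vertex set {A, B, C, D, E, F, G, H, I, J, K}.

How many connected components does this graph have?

3

From A: component {A, B, D, E, G, H, I, K}.
From C: component {C}.
From F: component {F, J}.
That's 3 components.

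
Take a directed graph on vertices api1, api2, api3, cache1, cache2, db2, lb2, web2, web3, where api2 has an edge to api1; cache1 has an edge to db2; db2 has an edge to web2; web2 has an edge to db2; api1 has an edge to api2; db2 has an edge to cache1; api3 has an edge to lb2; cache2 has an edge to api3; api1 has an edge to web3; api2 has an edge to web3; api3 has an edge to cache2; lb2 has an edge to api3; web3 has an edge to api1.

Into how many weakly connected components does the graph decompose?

From api1: component {api1, api2, web3}.
From api3: component {api3, cache2, lb2}.
From cache1: component {cache1, db2, web2}.
That's 3 components.

3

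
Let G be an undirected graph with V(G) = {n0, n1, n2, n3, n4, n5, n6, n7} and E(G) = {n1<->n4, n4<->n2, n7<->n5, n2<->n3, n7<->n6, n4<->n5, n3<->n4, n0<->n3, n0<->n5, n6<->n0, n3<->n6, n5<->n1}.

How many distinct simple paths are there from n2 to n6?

n2–n3–n0–n5–n7–n6
n2–n3–n0–n6
n2–n3–n4–n1–n5–n0–n6
n2–n3–n4–n1–n5–n7–n6
n2–n3–n4–n5–n0–n6
n2–n3–n4–n5–n7–n6
n2–n3–n6
n2–n4–n1–n5–n0–n3–n6
... and 8 more.

16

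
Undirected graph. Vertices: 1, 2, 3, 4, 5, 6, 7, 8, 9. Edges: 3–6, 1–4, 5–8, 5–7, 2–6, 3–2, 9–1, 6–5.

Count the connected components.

From 1: component {1, 4, 9}.
From 2: component {2, 3, 5, 6, 7, 8}.
That's 2 components.

2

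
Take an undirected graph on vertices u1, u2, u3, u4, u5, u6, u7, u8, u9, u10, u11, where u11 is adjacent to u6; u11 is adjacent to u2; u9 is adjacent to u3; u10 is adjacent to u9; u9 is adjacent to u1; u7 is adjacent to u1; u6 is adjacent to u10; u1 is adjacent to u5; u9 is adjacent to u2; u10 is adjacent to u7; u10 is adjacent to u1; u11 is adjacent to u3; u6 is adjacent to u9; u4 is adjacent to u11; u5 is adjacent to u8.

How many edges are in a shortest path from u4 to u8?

Distance 0: u4.
Distance 1: u11.
Distance 2: u2, u3, u6.
Distance 3: u9, u10.
Distance 4: u1, u7.
Distance 5: u5.
Distance 6: u8 — contains u8.

6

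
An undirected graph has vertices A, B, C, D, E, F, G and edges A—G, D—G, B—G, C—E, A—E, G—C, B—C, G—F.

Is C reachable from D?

Yes

Explore from D.
Distance 1: reach G.
Distance 2: reach A, B, C, F.
Found C.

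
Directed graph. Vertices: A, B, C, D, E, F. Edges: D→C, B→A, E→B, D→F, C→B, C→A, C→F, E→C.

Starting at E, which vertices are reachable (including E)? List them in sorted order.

A, B, C, E, F

Start at E.
Its neighbours: B, C.
Then their neighbours: A, F.
Nothing further is reachable.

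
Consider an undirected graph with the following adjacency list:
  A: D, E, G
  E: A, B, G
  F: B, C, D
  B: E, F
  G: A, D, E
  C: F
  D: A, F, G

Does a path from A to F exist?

Explore from A.
Distance 1: reach D, E, G.
Distance 2: reach B, F.
Found F.

Yes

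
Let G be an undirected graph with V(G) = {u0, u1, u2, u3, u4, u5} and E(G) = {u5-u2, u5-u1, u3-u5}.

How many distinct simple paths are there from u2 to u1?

u2–u5–u1

1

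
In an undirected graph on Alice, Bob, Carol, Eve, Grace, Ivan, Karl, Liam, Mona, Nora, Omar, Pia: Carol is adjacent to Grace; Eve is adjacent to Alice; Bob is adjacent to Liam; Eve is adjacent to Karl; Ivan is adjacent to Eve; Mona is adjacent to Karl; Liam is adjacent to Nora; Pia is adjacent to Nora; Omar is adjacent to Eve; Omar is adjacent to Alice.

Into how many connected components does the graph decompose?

From Alice: component {Alice, Eve, Ivan, Karl, Mona, Omar}.
From Bob: component {Bob, Liam, Nora, Pia}.
From Carol: component {Carol, Grace}.
That's 3 components.

3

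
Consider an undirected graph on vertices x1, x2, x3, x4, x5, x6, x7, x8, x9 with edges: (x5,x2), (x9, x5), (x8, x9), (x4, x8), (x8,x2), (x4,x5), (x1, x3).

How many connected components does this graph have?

From x1: component {x1, x3}.
From x2: component {x2, x4, x5, x8, x9}.
From x6: component {x6}.
From x7: component {x7}.
That's 4 components.

4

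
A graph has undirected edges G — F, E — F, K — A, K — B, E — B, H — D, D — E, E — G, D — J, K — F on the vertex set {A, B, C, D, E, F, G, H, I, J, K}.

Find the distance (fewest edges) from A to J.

Distance 0: A.
Distance 1: K.
Distance 2: B, F.
Distance 3: E, G.
Distance 4: D.
Distance 5: H, J — contains J.

5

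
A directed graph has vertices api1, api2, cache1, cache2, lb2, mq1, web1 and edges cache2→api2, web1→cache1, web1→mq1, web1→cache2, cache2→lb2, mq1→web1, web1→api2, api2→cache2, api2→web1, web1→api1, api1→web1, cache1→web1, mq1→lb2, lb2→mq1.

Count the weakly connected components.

1

From api1: component {api1, api2, cache1, cache2, lb2, mq1, web1}.
That's 1 component.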